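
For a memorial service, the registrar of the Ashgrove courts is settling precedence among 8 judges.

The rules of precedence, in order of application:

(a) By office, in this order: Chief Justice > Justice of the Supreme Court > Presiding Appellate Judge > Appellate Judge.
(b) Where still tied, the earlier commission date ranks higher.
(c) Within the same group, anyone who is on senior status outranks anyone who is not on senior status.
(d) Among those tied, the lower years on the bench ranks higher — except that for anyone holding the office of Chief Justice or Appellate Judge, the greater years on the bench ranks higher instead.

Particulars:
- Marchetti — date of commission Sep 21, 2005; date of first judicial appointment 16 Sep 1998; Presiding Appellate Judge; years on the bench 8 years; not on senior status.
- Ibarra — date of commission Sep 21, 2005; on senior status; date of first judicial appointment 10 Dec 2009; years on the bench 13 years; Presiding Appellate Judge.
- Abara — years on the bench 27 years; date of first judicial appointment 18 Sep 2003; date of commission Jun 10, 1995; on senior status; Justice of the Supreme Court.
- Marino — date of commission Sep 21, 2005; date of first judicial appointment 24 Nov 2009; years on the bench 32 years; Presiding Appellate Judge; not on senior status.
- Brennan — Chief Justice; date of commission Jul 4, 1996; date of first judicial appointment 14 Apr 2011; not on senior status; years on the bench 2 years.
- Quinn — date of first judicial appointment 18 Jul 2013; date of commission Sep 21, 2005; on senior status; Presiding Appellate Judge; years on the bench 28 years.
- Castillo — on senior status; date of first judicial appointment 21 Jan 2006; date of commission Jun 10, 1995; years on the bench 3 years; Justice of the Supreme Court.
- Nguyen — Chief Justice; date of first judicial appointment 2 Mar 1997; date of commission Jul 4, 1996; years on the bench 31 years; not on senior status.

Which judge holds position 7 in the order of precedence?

By office: Nguyen and Brennan (Chief Justice); then Castillo and Abara (Justice of the Supreme Court); then Ibarra, Quinn, Marchetti and Marino (Presiding Appellate Judge).
Nguyen and Brennan both have date of commission Jul 4, 1996, so the next rule applies.
Nguyen and Brennan are each not on senior status, so the next rule applies.
Among Nguyen and Brennan, by years on the bench (higher first) (reversed rule for this group): Nguyen (31 years) before Brennan (2 years).
Castillo and Abara both have date of commission Jun 10, 1995, so the next rule applies.
Castillo and Abara are each on senior status, so the next rule applies.
Among Castillo and Abara, by years on the bench (lower first): Castillo (3 years) before Abara (27 years).
Ibarra, Quinn, Marchetti and Marino all have date of commission Sep 21, 2005, so the next rule applies.
Among Ibarra, Quinn, Marchetti and Marino, on senior status before not on senior status: Ibarra and Quinn (on senior status) before Marchetti and Marino (not on senior status).
Among Ibarra and Quinn, by years on the bench (lower first): Ibarra (13 years) before Quinn (28 years).
Among Marchetti and Marino, by years on the bench (lower first): Marchetti (8 years) before Marino (32 years).
Order: Nguyen, Brennan, Castillo, Abara, Ibarra, Quinn, Marchetti, Marino.

Marchetti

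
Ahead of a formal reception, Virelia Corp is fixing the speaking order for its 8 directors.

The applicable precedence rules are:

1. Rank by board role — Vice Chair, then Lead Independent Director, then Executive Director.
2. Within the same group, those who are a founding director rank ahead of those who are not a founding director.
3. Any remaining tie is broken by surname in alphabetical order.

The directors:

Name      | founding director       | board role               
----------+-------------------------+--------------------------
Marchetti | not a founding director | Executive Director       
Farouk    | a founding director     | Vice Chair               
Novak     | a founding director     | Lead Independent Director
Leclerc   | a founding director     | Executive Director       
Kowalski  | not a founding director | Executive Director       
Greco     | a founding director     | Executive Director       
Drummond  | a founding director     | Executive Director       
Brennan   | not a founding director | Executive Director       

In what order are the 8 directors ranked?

Farouk, Novak, Drummond, Greco, Leclerc, Brennan, Kowalski, Marchetti

By board role: Farouk (Vice Chair); then Novak (Lead Independent Director); then Drummond, Greco, Leclerc, Brennan, Kowalski and Marchetti (Executive Director).
Among Drummond, Greco, Leclerc, Brennan, Kowalski and Marchetti, a founding director before not a founding director: Drummond, Greco and Leclerc (a founding director) before Brennan, Kowalski and Marchetti (not a founding director).
Among Drummond, Greco and Leclerc, alphabetically by surname: Drummond before Greco before Leclerc.
Among Brennan, Kowalski and Marchetti, alphabetically by surname: Brennan before Kowalski before Marchetti.
Full order: Farouk, Novak, Drummond, Greco, Leclerc, Brennan, Kowalski, Marchetti.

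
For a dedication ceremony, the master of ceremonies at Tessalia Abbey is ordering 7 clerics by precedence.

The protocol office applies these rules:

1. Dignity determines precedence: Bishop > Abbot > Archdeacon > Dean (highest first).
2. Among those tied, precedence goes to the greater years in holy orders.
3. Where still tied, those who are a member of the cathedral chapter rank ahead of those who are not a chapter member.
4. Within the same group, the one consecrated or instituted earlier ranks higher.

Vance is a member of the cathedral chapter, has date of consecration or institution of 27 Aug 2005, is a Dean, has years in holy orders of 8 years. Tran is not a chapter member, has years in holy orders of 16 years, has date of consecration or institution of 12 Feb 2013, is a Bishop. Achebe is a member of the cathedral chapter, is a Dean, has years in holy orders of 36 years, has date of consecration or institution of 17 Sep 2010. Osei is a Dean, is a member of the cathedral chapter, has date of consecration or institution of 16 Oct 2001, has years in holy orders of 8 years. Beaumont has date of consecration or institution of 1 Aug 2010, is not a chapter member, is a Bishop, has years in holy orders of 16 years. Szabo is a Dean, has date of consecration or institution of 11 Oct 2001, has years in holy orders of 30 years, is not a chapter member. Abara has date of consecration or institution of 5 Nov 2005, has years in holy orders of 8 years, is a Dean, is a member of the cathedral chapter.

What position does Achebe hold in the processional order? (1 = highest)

3

By dignity: Beaumont and Tran (Bishop); then Achebe, Szabo, Osei, Vance and Abara (Dean).
Beaumont and Tran both have years in holy orders 16 years, so the next rule applies.
Beaumont and Tran are each not a chapter member, so the next rule applies.
Among Beaumont and Tran, by date of consecration or institution (earlier first): Beaumont (1 Aug 2010) before Tran (12 Feb 2013).
Among Achebe, Szabo, Osei, Vance and Abara, by years in holy orders (higher first): Achebe (36 years) before Szabo (30 years) before Osei, Vance and Abara (8 years).
Osei, Vance and Abara are each a member of the cathedral chapter, so the next rule applies.
Among Osei, Vance and Abara, by date of consecration or institution (earlier first): Osei (16 Oct 2001) before Vance (27 Aug 2005) before Abara (5 Nov 2005).
Order: Beaumont, Tran, Achebe, Szabo, Osei, Vance, Abara. So position 3.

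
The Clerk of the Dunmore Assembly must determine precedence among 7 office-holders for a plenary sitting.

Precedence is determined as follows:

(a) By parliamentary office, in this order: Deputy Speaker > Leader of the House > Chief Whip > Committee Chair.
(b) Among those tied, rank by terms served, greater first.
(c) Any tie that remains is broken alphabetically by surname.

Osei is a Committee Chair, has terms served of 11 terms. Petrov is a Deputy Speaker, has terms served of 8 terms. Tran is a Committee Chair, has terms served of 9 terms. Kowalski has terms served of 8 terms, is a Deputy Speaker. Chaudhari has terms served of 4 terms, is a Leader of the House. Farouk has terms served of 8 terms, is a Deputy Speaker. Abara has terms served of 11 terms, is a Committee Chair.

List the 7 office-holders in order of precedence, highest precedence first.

By parliamentary office: Farouk, Kowalski and Petrov (Deputy Speaker); then Chaudhari (Leader of the House); then Abara, Osei and Tran (Committee Chair).
Farouk, Kowalski and Petrov all have terms served 8 terms, so the next rule applies.
Among Farouk, Kowalski and Petrov, alphabetically by surname: Farouk before Kowalski before Petrov.
Among Abara, Osei and Tran, by terms served (higher first): Abara and Osei (11 terms) before Tran (9 terms).
Among Abara and Osei, alphabetically by surname: Abara before Osei.
Full order: Farouk, Kowalski, Petrov, Chaudhari, Abara, Osei, Tran.

Farouk, Kowalski, Petrov, Chaudhari, Abara, Osei, Tran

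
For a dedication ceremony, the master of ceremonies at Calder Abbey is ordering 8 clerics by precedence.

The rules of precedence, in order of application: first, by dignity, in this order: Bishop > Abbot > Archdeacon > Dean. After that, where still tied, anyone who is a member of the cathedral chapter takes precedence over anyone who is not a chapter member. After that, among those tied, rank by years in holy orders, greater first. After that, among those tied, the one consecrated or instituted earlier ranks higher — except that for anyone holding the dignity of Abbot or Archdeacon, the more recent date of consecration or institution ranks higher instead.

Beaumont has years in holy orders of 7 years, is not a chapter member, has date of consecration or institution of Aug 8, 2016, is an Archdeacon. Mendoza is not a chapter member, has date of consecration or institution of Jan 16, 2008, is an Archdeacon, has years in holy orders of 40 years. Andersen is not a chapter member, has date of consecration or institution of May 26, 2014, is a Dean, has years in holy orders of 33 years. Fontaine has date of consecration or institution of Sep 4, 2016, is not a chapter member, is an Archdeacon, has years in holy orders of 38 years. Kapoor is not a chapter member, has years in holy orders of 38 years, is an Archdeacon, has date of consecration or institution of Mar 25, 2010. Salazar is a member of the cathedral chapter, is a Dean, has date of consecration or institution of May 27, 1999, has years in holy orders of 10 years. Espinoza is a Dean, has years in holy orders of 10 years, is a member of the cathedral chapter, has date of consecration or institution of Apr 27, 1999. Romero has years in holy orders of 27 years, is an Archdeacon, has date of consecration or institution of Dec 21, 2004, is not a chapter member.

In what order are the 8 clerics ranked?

Mendoza, Fontaine, Kapoor, Romero, Beaumont, Espinoza, Salazar, Andersen

By dignity: Mendoza, Fontaine, Kapoor, Romero and Beaumont (Archdeacon); then Espinoza, Salazar and Andersen (Dean).
Mendoza, Fontaine, Kapoor, Romero and Beaumont are each not a chapter member, so the next rule applies.
Among Mendoza, Fontaine, Kapoor, Romero and Beaumont, by years in holy orders (higher first): Mendoza (40 years) before Fontaine and Kapoor (38 years) before Romero (27 years) before Beaumont (7 years).
Among Fontaine and Kapoor, by date of consecration or institution (later first) (reversed rule for this group): Fontaine (Sep 4, 2016) before Kapoor (Mar 25, 2010).
Among Espinoza, Salazar and Andersen, a member of the cathedral chapter before not a chapter member: Espinoza and Salazar (a member of the cathedral chapter) before Andersen (not a chapter member).
Espinoza and Salazar both have years in holy orders 10 years, so the next rule applies.
Among Espinoza and Salazar, by date of consecration or institution (earlier first): Espinoza (Apr 27, 1999) before Salazar (May 27, 1999).
Full order: Mendoza, Fontaine, Kapoor, Romero, Beaumont, Espinoza, Salazar, Andersen.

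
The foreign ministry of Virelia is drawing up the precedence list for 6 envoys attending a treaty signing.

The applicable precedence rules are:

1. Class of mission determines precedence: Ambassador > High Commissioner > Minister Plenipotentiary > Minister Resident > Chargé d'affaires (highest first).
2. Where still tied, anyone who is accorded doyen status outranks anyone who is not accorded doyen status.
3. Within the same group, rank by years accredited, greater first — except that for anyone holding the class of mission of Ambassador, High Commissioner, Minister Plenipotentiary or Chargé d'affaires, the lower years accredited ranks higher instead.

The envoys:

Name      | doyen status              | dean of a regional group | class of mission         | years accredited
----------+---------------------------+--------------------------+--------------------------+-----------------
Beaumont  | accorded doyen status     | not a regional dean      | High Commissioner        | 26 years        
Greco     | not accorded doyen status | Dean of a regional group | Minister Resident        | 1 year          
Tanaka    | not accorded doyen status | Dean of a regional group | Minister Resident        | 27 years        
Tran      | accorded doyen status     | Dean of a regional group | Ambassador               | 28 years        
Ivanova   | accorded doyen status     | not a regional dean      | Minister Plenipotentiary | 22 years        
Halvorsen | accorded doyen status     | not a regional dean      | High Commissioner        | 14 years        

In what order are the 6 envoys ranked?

By class of mission: Tran (Ambassador); then Halvorsen and Beaumont (High Commissioner); then Ivanova (Minister Plenipotentiary); then Tanaka and Greco (Minister Resident).
Halvorsen and Beaumont are each accorded doyen status, so the next rule applies.
Among Halvorsen and Beaumont, by years accredited (lower first) (reversed rule for this group): Halvorsen (14 years) before Beaumont (26 years).
Tanaka and Greco are each not accorded doyen status, so the next rule applies.
Among Tanaka and Greco, by years accredited (higher first): Tanaka (27 years) before Greco (1 year).
Full order: Tran, Halvorsen, Beaumont, Ivanova, Tanaka, Greco.

Tran, Halvorsen, Beaumont, Ivanova, Tanaka, Greco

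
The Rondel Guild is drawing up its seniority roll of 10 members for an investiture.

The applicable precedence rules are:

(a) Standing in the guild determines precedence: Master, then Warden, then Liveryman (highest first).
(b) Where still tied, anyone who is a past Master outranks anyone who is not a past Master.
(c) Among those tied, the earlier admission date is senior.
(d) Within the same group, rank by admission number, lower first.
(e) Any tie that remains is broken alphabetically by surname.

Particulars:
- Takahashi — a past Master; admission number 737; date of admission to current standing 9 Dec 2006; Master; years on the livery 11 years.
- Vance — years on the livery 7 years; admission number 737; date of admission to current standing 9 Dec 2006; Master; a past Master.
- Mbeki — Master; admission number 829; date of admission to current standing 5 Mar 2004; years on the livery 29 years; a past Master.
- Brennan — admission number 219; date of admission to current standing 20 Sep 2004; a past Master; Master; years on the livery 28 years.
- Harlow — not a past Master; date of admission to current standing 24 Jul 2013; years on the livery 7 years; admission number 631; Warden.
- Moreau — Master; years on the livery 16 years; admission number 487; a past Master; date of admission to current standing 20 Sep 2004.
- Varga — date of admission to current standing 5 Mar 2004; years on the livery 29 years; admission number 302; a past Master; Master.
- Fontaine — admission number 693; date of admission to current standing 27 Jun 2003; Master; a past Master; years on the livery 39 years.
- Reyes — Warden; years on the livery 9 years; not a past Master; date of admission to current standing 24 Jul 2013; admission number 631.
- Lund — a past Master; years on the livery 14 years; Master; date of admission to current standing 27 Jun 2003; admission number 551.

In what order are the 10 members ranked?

By standing in the guild: Lund, Fontaine, Varga, Mbeki, Brennan, Moreau, Takahashi and Vance (Master); then Harlow and Reyes (Warden).
Lund, Fontaine, Varga, Mbeki, Brennan, Moreau, Takahashi and Vance are each a past Master, so the next rule applies.
Among Lund, Fontaine, Varga, Mbeki, Brennan, Moreau, Takahashi and Vance, by date of admission to current standing (earlier first): Lund and Fontaine (27 Jun 2003) before Varga and Mbeki (5 Mar 2004) before Brennan and Moreau (20 Sep 2004) before Takahashi and Vance (9 Dec 2006).
Among Lund and Fontaine, by admission number (lower first): Lund (551) before Fontaine (693).
Among Varga and Mbeki, by admission number (lower first): Varga (302) before Mbeki (829).
Among Brennan and Moreau, by admission number (lower first): Brennan (219) before Moreau (487).
Takahashi and Vance both have admission number 737, so the next rule applies.
Among Takahashi and Vance, alphabetically by surname: Takahashi before Vance.
Harlow and Reyes are each not a past Master, so the next rule applies.
Harlow and Reyes both have date of admission to current standing 24 Jul 2013, so the next rule applies.
Harlow and Reyes both have admission number 631, so the next rule applies.
Among Harlow and Reyes, alphabetically by surname: Harlow before Reyes.
Full order: Lund, Fontaine, Varga, Mbeki, Brennan, Moreau, Takahashi, Vance, Harlow, Reyes.

Lund, Fontaine, Varga, Mbeki, Brennan, Moreau, Takahashi, Vance, Harlow, Reyes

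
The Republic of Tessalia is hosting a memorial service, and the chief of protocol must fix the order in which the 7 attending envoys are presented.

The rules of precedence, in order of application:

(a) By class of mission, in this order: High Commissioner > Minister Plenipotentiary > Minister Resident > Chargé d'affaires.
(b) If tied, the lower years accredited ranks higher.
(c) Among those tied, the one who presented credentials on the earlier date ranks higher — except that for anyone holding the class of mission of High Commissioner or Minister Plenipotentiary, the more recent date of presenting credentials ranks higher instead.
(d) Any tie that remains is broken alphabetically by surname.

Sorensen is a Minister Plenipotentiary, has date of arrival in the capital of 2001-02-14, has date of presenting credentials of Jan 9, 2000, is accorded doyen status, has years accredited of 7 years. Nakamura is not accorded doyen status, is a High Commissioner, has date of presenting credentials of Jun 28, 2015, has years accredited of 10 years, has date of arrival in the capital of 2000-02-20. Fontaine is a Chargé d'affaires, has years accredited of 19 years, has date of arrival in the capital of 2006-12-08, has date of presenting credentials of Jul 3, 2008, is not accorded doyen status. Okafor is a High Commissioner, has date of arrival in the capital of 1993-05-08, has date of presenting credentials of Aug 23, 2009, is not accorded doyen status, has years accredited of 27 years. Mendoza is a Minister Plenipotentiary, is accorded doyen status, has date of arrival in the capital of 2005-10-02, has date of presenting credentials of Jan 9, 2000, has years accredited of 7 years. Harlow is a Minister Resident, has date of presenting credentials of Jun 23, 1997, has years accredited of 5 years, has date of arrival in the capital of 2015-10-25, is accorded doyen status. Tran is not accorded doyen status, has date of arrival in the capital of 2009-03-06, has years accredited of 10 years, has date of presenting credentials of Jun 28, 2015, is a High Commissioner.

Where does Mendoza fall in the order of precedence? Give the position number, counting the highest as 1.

By class of mission: Nakamura, Tran and Okafor (High Commissioner); then Mendoza and Sorensen (Minister Plenipotentiary); then Harlow (Minister Resident); then Fontaine (Chargé d'affaires).
Among Nakamura, Tran and Okafor, by years accredited (lower first): Nakamura and Tran (10 years) before Okafor (27 years).
Nakamura and Tran both have date of presenting credentials Jun 28, 2015, so the next rule applies.
Among Nakamura and Tran, alphabetically by surname: Nakamura before Tran.
Mendoza and Sorensen both have years accredited 7 years, so the next rule applies.
Mendoza and Sorensen both have date of presenting credentials Jan 9, 2000, so the next rule applies.
Among Mendoza and Sorensen, alphabetically by surname: Mendoza before Sorensen.
Order: Nakamura, Tran, Okafor, Mendoza, Sorensen, Harlow, Fontaine. So position 4.

4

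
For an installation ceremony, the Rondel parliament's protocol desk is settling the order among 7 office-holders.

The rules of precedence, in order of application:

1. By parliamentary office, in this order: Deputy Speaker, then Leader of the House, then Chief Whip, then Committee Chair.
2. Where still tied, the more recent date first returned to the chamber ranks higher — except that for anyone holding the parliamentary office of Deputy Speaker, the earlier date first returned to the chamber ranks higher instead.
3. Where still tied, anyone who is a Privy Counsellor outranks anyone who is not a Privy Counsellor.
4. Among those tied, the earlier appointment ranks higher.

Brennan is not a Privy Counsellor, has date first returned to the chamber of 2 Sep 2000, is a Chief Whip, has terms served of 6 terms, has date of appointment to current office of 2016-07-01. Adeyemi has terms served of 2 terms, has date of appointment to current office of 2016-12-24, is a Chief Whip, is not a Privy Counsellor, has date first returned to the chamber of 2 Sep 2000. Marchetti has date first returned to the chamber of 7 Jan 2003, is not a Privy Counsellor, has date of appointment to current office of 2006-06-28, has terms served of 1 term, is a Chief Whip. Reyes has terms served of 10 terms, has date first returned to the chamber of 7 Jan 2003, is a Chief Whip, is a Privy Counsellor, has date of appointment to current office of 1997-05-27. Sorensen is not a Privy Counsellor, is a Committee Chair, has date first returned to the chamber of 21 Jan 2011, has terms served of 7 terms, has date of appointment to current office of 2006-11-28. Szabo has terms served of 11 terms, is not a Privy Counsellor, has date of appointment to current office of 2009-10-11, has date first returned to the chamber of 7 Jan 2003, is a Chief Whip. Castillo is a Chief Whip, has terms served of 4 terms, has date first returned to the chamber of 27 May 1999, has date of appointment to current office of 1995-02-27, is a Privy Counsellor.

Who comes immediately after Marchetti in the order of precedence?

By parliamentary office: Reyes, Marchetti, Szabo, Brennan, Adeyemi and Castillo (Chief Whip); then Sorensen (Committee Chair).
Among Reyes, Marchetti, Szabo, Brennan, Adeyemi and Castillo, by date first returned to the chamber (later first): Reyes, Marchetti and Szabo (7 Jan 2003) before Brennan and Adeyemi (2 Sep 2000) before Castillo (27 May 1999).
Among Reyes, Marchetti and Szabo, a Privy Counsellor before not a Privy Counsellor: Reyes (a Privy Counsellor) before Marchetti and Szabo (not a Privy Counsellor).
Among Marchetti and Szabo, by date of appointment to current office (earlier first): Marchetti (2006-06-28) before Szabo (2009-10-11).
Brennan and Adeyemi are each not a Privy Counsellor, so the next rule applies.
Among Brennan and Adeyemi, by date of appointment to current office (earlier first): Brennan (2016-07-01) before Adeyemi (2016-12-24).
Order: Reyes, Marchetti, Szabo, Brennan, Adeyemi, Castillo, Sorensen.

Szabo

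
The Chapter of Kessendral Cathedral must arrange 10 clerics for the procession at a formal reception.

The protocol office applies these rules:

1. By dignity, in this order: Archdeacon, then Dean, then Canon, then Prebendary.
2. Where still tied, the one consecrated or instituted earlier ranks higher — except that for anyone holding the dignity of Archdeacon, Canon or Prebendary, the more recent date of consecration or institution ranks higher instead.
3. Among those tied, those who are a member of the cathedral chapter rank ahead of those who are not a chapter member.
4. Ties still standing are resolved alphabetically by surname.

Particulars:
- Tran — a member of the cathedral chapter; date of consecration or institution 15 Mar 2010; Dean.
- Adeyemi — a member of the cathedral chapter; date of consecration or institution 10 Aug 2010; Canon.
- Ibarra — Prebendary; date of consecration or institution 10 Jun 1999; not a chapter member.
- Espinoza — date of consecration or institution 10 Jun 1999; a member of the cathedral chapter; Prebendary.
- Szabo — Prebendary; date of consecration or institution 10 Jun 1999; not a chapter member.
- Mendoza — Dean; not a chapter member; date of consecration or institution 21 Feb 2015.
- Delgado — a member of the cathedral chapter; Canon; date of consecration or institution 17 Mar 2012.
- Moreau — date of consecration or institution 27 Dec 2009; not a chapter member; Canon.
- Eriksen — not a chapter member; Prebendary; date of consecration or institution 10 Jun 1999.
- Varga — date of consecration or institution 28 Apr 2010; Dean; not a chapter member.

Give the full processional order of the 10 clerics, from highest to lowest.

Tran, Varga, Mendoza, Delgado, Adeyemi, Moreau, Espinoza, Eriksen, Ibarra, Szabo

By dignity: Tran, Varga and Mendoza (Dean); then Delgado, Adeyemi and Moreau (Canon); then Espinoza, Eriksen, Ibarra and Szabo (Prebendary).
Among Tran, Varga and Mendoza, by date of consecration or institution (earlier first): Tran (15 Mar 2010) before Varga (28 Apr 2010) before Mendoza (21 Feb 2015).
Among Delgado, Adeyemi and Moreau, by date of consecration or institution (later first) (reversed rule for this group): Delgado (17 Mar 2012) before Adeyemi (10 Aug 2010) before Moreau (27 Dec 2009).
Espinoza, Eriksen, Ibarra and Szabo all have date of consecration or institution 10 Jun 1999, so the next rule applies.
Among Espinoza, Eriksen, Ibarra and Szabo, a member of the cathedral chapter before not a chapter member: Espinoza (a member of the cathedral chapter) before Eriksen, Ibarra and Szabo (not a chapter member).
Among Eriksen, Ibarra and Szabo, alphabetically by surname: Eriksen before Ibarra before Szabo.
Full order: Tran, Varga, Mendoza, Delgado, Adeyemi, Moreau, Espinoza, Eriksen, Ibarra, Szabo.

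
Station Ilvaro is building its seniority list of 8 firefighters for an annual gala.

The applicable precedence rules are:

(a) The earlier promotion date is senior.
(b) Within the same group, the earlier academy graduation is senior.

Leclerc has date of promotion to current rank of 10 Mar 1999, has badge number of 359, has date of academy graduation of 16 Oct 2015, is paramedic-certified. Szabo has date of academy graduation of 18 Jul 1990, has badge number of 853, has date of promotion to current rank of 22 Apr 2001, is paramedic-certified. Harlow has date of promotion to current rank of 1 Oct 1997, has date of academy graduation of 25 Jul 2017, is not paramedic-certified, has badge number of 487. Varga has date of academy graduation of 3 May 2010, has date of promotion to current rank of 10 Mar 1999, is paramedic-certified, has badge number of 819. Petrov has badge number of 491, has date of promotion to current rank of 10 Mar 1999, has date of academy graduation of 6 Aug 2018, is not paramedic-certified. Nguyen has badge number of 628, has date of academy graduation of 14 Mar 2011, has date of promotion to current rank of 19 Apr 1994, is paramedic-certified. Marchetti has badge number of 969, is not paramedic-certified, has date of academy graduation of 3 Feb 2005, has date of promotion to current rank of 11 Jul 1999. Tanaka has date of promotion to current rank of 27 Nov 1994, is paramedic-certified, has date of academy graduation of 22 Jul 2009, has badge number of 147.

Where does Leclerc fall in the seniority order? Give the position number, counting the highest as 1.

5

By date of promotion to current rank (earlier first): Nguyen (19 Apr 1994); then Tanaka (27 Nov 1994); then Harlow (1 Oct 1997); then Varga, Leclerc and Petrov (each 10 Mar 1999); then Marchetti (11 Jul 1999); then Szabo (22 Apr 2001).
Among Varga, Leclerc and Petrov, by date of academy graduation (earlier first): Varga (3 May 2010) before Leclerc (16 Oct 2015) before Petrov (6 Aug 2018).
Order: Nguyen, Tanaka, Harlow, Varga, Leclerc, Petrov, Marchetti, Szabo. So position 5.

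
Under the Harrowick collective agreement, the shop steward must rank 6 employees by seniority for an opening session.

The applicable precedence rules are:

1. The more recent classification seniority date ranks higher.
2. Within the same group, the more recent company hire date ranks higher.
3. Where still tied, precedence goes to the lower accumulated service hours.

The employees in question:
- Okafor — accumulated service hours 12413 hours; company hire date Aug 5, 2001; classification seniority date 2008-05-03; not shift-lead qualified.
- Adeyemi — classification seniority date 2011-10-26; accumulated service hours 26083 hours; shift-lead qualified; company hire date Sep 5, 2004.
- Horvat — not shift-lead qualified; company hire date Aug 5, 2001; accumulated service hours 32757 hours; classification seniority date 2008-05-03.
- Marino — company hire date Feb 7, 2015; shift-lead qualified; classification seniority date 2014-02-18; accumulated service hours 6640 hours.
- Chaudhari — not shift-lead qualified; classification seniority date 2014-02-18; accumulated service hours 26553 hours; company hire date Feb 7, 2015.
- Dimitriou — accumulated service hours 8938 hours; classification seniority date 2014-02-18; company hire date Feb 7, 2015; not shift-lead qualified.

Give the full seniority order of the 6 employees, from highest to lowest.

By classification seniority date (later first): Marino, Dimitriou and Chaudhari (each 2014-02-18); then Adeyemi (2011-10-26); then Okafor and Horvat (both 2008-05-03).
Marino, Dimitriou and Chaudhari all have company hire date Feb 7, 2015, so the next rule applies.
Among Marino, Dimitriou and Chaudhari, by accumulated service hours (lower first): Marino (6640 hours) before Dimitriou (8938 hours) before Chaudhari (26553 hours).
Okafor and Horvat both have company hire date Aug 5, 2001, so the next rule applies.
Among Okafor and Horvat, by accumulated service hours (lower first): Okafor (12413 hours) before Horvat (32757 hours).
Full order: Marino, Dimitriou, Chaudhari, Adeyemi, Okafor, Horvat.

Marino, Dimitriou, Chaudhari, Adeyemi, Okafor, Horvat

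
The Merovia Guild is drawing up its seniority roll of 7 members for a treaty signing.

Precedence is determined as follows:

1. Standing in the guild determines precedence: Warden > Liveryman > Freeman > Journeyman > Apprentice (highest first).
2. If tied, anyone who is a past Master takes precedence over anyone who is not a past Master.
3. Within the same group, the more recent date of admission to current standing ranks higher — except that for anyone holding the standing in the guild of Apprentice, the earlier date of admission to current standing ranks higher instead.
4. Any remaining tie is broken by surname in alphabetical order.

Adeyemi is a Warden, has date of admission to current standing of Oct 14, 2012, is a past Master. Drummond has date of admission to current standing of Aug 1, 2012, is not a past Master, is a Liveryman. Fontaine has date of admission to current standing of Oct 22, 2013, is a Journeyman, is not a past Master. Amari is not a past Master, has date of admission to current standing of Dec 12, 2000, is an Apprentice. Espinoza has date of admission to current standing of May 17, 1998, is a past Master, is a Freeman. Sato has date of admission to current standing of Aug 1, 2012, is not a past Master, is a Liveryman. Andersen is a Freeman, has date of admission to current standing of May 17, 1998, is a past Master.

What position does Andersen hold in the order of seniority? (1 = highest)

By standing in the guild: Adeyemi (Warden); then Drummond and Sato (Liveryman); then Andersen and Espinoza (Freeman); then Fontaine (Journeyman); then Amari (Apprentice).
Drummond and Sato are each not a past Master, so the next rule applies.
Drummond and Sato both have date of admission to current standing Aug 1, 2012, so the next rule applies.
Among Drummond and Sato, alphabetically by surname: Drummond before Sato.
Andersen and Espinoza are each a past Master, so the next rule applies.
Andersen and Espinoza both have date of admission to current standing May 17, 1998, so the next rule applies.
Among Andersen and Espinoza, alphabetically by surname: Andersen before Espinoza.
Order: Adeyemi, Drummond, Sato, Andersen, Espinoza, Fontaine, Amari. So position 4.

4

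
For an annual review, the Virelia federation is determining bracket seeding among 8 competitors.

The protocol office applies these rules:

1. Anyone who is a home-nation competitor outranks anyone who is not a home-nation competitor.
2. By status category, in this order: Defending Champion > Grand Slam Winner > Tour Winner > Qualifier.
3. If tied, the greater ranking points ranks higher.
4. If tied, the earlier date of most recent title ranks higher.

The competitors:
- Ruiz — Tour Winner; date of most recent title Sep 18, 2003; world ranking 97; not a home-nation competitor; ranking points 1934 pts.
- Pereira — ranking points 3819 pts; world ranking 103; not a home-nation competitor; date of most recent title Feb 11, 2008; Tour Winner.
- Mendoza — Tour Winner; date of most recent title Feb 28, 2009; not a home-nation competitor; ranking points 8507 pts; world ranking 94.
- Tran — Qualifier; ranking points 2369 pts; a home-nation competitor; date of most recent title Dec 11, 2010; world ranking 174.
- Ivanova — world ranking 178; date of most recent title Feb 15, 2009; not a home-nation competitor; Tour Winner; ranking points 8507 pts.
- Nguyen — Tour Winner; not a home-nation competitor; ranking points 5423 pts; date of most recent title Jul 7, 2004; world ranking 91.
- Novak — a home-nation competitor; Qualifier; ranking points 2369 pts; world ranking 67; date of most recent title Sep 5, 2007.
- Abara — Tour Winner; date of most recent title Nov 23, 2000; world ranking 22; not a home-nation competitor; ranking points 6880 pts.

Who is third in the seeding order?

By the first rule: Novak and Tran (both a home-nation competitor); then Ivanova, Mendoza, Abara, Nguyen, Pereira and Ruiz (each not a home-nation competitor).
Novak and Tran are each Qualifier, so the next rule applies.
Novak and Tran both have ranking points 2369 pts, so the next rule applies.
Among Novak and Tran, by date of most recent title (earlier first): Novak (Sep 5, 2007) before Tran (Dec 11, 2010).
Ivanova, Mendoza, Abara, Nguyen, Pereira and Ruiz are each Tour Winner, so the next rule applies.
Among Ivanova, Mendoza, Abara, Nguyen, Pereira and Ruiz, by ranking points (higher first): Ivanova and Mendoza (8507 pts) before Abara (6880 pts) before Nguyen (5423 pts) before Pereira (3819 pts) before Ruiz (1934 pts).
Among Ivanova and Mendoza, by date of most recent title (earlier first): Ivanova (Feb 15, 2009) before Mendoza (Feb 28, 2009).
Order: Novak, Tran, Ivanova, Mendoza, Abara, Nguyen, Pereira, Ruiz.

Ivanova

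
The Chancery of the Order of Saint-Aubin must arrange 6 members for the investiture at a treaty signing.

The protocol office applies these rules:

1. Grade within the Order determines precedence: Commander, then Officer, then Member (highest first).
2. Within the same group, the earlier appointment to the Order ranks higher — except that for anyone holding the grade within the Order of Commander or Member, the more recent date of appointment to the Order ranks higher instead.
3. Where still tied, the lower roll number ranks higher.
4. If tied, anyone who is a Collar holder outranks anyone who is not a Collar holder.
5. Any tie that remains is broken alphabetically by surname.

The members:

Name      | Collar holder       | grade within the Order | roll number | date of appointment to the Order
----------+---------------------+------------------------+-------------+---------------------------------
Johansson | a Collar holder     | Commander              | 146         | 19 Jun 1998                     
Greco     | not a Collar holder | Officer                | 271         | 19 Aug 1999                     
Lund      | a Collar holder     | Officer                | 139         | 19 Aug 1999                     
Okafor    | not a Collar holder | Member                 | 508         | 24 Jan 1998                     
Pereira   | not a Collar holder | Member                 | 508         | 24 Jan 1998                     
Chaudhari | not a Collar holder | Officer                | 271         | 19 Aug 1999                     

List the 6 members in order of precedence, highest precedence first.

By grade within the Order: Johansson (Commander); then Lund, Chaudhari and Greco (Officer); then Okafor and Pereira (Member).
Lund, Chaudhari and Greco all have date of appointment to the Order 19 Aug 1999, so the next rule applies.
Among Lund, Chaudhari and Greco, by roll number (lower first): Lund (139) before Chaudhari and Greco (271).
Chaudhari and Greco are each not a Collar holder, so the next rule applies.
Among Chaudhari and Greco, alphabetically by surname: Chaudhari before Greco.
Okafor and Pereira both have date of appointment to the Order 24 Jan 1998, so the next rule applies.
Okafor and Pereira both have roll number 508, so the next rule applies.
Okafor and Pereira are each not a Collar holder, so the next rule applies.
Among Okafor and Pereira, alphabetically by surname: Okafor before Pereira.
Full order: Johansson, Lund, Chaudhari, Greco, Okafor, Pereira.

Johansson, Lund, Chaudhari, Greco, Okafor, Pereira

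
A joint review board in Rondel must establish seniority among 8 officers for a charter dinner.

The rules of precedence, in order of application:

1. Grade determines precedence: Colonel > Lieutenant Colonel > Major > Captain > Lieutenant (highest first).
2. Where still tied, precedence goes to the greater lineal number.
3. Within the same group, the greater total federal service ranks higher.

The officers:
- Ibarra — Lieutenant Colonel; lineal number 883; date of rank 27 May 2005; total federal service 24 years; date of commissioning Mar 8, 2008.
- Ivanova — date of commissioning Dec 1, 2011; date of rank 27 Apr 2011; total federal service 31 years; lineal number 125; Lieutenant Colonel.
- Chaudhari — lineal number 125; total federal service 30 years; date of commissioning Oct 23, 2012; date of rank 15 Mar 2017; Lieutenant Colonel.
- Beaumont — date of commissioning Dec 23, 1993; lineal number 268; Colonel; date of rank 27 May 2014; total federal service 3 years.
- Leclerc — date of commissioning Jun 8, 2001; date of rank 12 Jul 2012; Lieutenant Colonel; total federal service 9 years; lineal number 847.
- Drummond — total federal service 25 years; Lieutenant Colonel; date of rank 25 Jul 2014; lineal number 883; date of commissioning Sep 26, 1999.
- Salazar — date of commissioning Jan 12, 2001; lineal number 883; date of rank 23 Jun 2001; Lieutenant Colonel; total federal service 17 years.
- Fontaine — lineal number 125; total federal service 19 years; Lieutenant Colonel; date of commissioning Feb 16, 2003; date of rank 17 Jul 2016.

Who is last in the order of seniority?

Fontaine

By grade: Beaumont (Colonel); then Drummond, Ibarra, Salazar, Leclerc, Ivanova, Chaudhari and Fontaine (Lieutenant Colonel).
Among Drummond, Ibarra, Salazar, Leclerc, Ivanova, Chaudhari and Fontaine, by lineal number (higher first): Drummond, Ibarra and Salazar (883) before Leclerc (847) before Ivanova, Chaudhari and Fontaine (125).
Among Drummond, Ibarra and Salazar, by total federal service (higher first): Drummond (25 years) before Ibarra (24 years) before Salazar (17 years).
Among Ivanova, Chaudhari and Fontaine, by total federal service (higher first): Ivanova (31 years) before Chaudhari (30 years) before Fontaine (19 years).
Order: Beaumont, Drummond, Ibarra, Salazar, Leclerc, Ivanova, Chaudhari, Fontaine.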